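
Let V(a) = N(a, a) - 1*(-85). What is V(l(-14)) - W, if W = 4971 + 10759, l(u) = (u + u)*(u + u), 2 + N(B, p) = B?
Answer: -14863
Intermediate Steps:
N(B, p) = -2 + B
l(u) = 4*u**2 (l(u) = (2*u)*(2*u) = 4*u**2)
V(a) = 83 + a (V(a) = (-2 + a) - 1*(-85) = (-2 + a) + 85 = 83 + a)
W = 15730
V(l(-14)) - W = (83 + 4*(-14)**2) - 1*15730 = (83 + 4*196) - 15730 = (83 + 784) - 15730 = 867 - 15730 = -14863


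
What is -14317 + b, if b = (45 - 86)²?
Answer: -12636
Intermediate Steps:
b = 1681 (b = (-41)² = 1681)
-14317 + b = -14317 + 1681 = -12636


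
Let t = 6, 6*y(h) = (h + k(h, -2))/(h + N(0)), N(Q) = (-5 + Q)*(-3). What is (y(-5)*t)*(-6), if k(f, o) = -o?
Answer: 9/5 ≈ 1.8000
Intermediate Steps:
N(Q) = 15 - 3*Q
y(h) = (2 + h)/(6*(15 + h)) (y(h) = ((h - 1*(-2))/(h + (15 - 3*0)))/6 = ((h + 2)/(h + (15 + 0)))/6 = ((2 + h)/(h + 15))/6 = ((2 + h)/(15 + h))/6 = (2 + h)/(6*(15 + h)))
(y(-5)*t)*(-6) = (((2 - 5)/(6*(15 - 5)))*6)*(-6) = (((⅙)*(-3)/10)*6)*(-6) = (((⅙)*(⅒)*(-3))*6)*(-6) = -1/20*6*(-6) = -3/10*(-6) = 9/5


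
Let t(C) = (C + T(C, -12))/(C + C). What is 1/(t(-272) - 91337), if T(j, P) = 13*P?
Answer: -136/12421725 ≈ -1.0949e-5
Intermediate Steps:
t(C) = (-156 + C)/(2*C) (t(C) = (C + 13*(-12))/(C + C) = (C - 156)/((2*C)) = (-156 + C)*(1/(2*C)) = (-156 + C)/(2*C))
1/(t(-272) - 91337) = 1/((½)*(-156 - 272)/(-272) - 91337) = 1/((½)*(-1/272)*(-428) - 91337) = 1/(107/136 - 91337) = 1/(-12421725/136) = -136/12421725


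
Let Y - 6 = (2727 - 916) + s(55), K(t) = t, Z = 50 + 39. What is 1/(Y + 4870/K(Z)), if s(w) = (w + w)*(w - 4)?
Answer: 89/665873 ≈ 0.00013366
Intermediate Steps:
s(w) = 2*w*(-4 + w) (s(w) = (2*w)*(-4 + w) = 2*w*(-4 + w))
Z = 89
Y = 7427 (Y = 6 + ((2727 - 916) + 2*55*(-4 + 55)) = 6 + (1811 + 2*55*51) = 6 + (1811 + 5610) = 6 + 7421 = 7427)
1/(Y + 4870/K(Z)) = 1/(7427 + 4870/89) = 1/(665873/89) = 89/665873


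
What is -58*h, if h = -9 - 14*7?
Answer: 6206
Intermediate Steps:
h = -107 (h = -9 - 98 = -107)
-58*h = -58*(-107) = 6206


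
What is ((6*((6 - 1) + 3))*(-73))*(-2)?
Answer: 7008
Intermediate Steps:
((6*((6 - 1) + 3))*(-73))*(-2) = ((6*(5 + 3))*(-73))*(-2) = ((6*8)*(-73))*(-2) = (48*(-73))*(-2) = -3504*(-2) = 7008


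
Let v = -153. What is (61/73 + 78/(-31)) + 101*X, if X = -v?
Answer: 34966336/2263 ≈ 15451.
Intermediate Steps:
X = 153 (X = -1*(-153) = 153)
(61/73 + 78/(-31)) + 101*X = (61/73 + 78/(-31)) + 101*153 = (61*(1/73) + 78*(-1/31)) + 15453 = (61/73 - 78/31) + 15453 = -3803/2263 + 15453 = 34966336/2263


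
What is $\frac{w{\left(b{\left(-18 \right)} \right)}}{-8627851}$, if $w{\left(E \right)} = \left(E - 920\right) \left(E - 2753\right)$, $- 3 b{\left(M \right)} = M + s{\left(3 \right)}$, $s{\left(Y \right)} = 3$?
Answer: $- \frac{2514420}{8627851} \approx -0.29143$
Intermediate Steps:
$b{\left(M \right)} = -1 - \frac{M}{3}$ ($b{\left(M \right)} = - \frac{M + 3}{3} = - \frac{3 + M}{3} = -1 - \frac{M}{3}$)
$w{\left(E \right)} = \left(-2753 + E\right) \left(-920 + E\right)$ ($w{\left(E \right)} = \left(-920 + E\right) \left(-2753 + E\right) = \left(-2753 + E\right) \left(-920 + E\right)$)
$\frac{w{\left(b{\left(-18 \right)} \right)}}{-8627851} = \frac{2532760 + \left(-1 - -6\right)^{2} - 3673 \left(-1 - -6\right)}{-8627851} = \left(2532760 + \left(-1 + 6\right)^{2} - 3673 \left(-1 + 6\right)\right) \left(- \frac{1}{8627851}\right) = \left(2532760 + 5^{2} - 18365\right) \left(- \frac{1}{8627851}\right) = \left(2532760 + 25 - 18365\right) \left(- \frac{1}{8627851}\right) = 2514420 \left(- \frac{1}{8627851}\right) = - \frac{2514420}{8627851}$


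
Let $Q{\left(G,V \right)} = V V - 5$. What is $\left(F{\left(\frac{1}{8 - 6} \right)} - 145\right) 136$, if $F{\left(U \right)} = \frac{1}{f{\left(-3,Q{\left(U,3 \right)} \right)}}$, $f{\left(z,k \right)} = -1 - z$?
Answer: $-19652$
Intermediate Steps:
$Q{\left(G,V \right)} = -5 + V^{2}$ ($Q{\left(G,V \right)} = V^{2} - 5 = -5 + V^{2}$)
$F{\left(U \right)} = \frac{1}{2}$ ($F{\left(U \right)} = \frac{1}{-1 - -3} = \frac{1}{-1 + 3} = \frac{1}{2}$)
$\left(F{\left(\frac{1}{8 - 6} \right)} - 145\right) 136 = \left(\frac{1}{2} - 145\right) 136 = \left(- \frac{289}{2}\right) 136 = -19652$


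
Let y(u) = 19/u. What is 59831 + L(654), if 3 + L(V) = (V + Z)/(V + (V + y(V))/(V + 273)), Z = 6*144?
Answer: 23747877999320/396920467 ≈ 59830.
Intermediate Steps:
Z = 864
L(V) = -3 + (864 + V)/(V + (V + 19/V)/(273 + V)) (L(V) = -3 + (V + 864)/(V + (V + 19/V)/(V + 273)) = -3 + (864 + V)/(V + (V + 19/V)/(273 + V)))
59831 + L(654) = 59831 + (-57 - 1*654*(-235872 - 315*654 + 2*654**2))/(19 + 654**2*(274 + 654)) = 59831 + (-57 - 1*654*(-235872 - 206010 + 2*427716))/(19 + 427716*928) = 59831 + (-57 - 1*654*(-235872 - 206010 + 855432))/(19 + 396920448) = 59831 + (-57 - 1*654*413550)/396920467 = 59831 + (-57 - 270461700)/396920467 = 59831 + (1/396920467)*(-270461757) = 59831 - 270461757/396920467 = 23747877999320/396920467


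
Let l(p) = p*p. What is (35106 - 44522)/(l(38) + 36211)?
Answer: -9416/37655 ≈ -0.25006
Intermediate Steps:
l(p) = p²
(35106 - 44522)/(l(38) + 36211) = (35106 - 44522)/(38² + 36211) = -9416/(1444 + 36211) = -9416/37655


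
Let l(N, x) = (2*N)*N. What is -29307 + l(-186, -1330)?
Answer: 39885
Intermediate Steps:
l(N, x) = 2*N²
-29307 + l(-186, -1330) = -29307 + 2*(-186)² = -29307 + 2*34596 = -29307 + 69192 = 39885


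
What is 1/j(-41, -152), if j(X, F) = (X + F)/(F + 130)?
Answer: 22/193 ≈ 0.11399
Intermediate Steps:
j(X, F) = (F + X)/(130 + F)
1/j(-41, -152) = 1/((-152 - 41)/(130 - 152)) = 1/(-193/(-22)) = 1/(-1/22*(-193)) = 1/(193/22) = 22/193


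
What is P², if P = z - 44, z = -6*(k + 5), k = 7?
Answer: 13456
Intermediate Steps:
z = -72 (z = -6*(7 + 5) = -6*12 = -72)
P = -116 (P = -72 - 44 = -116)
P² = (-116)² = 13456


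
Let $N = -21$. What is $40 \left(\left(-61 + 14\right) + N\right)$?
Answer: $-2720$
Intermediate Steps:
$40 \left(\left(-61 + 14\right) + N\right) = 40 \left(\left(-61 + 14\right) - 21\right) = 40 \left(-47 - 21\right) = 40 \left(-68\right) = -2720$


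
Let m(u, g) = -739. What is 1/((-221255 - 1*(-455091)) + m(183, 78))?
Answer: 1/233097 ≈ 4.2901e-6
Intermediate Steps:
1/((-221255 - 1*(-455091)) + m(183, 78)) = 1/((-221255 - 1*(-455091)) - 739) = 1/((-221255 + 455091) - 739) = 1/(233836 - 739) = 1/233097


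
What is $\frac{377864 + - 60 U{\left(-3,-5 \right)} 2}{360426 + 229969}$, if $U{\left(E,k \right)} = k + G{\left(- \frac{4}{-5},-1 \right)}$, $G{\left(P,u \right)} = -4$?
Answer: $\frac{12224}{19045} \approx 0.64185$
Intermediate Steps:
$U{\left(E,k \right)} = -4 + k$ ($U{\left(E,k \right)} = k - 4 = -4 + k$)
$\frac{377864 + - 60 U{\left(-3,-5 \right)} 2}{360426 + 229969} = \frac{377864 + - 60 \left(-4 - 5\right) 2}{360426 + 229969} = \frac{377864 + \left(-60\right) \left(-9\right) 2}{590395} = \left(377864 + 540 \cdot 2\right) \frac{1}{590395} = \left(377864 + 1080\right) \frac{1}{590395} = 378944 \cdot \frac{1}{590395} = \frac{12224}{19045}$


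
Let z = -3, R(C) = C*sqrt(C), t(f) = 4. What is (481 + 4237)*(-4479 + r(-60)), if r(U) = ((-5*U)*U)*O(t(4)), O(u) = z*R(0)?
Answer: -21131922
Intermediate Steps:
R(C) = C**(3/2)
O(u) = 0 (O(u) = -3*0**(3/2) = -3*0 = 0)
r(U) = 0 (r(U) = ((-5*U)*U)*0 = -5*U**2*0 = 0)
(481 + 4237)*(-4479 + r(-60)) = (481 + 4237)*(-4479 + 0) = 4718*(-4479) = -21131922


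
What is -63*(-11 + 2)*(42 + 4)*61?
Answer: 1591002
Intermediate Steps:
-63*(-11 + 2)*(42 + 4)*61 = -(-567)*46*61 = -63*(-414)*61 = 26082*61 = 1591002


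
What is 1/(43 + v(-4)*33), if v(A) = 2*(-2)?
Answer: -1/89 ≈ -0.011236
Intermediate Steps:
v(A) = -4
1/(43 + v(-4)*33) = 1/(43 - 4*33) = 1/(43 - 132) = 1/(-89) = -1/89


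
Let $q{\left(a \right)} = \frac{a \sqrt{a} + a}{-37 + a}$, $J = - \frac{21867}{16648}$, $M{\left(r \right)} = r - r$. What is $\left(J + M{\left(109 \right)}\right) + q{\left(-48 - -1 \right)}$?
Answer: $- \frac{263593}{349608} + \frac{47 i \sqrt{47}}{84} \approx -0.75397 + 3.8359 i$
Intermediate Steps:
$M{\left(r \right)} = 0$
$J = - \frac{21867}{16648}$ ($J = \left(-21867\right) \frac{1}{16648} = - \frac{21867}{16648} \approx -1.3135$)
$q{\left(a \right)} = \frac{a + a^{\frac{3}{2}}}{-37 + a}$ ($q{\left(a \right)} = \frac{a^{\frac{3}{2}} + a}{-37 + a} = \frac{a + a^{\frac{3}{2}}}{-37 + a}$)
$\left(J + M{\left(109 \right)}\right) + q{\left(-48 - -1 \right)} = \left(- \frac{21867}{16648} + 0\right) + \frac{\left(-48 - -1\right) + \left(-48 - -1\right)^{\frac{3}{2}}}{-37 - 47} = - \frac{21867}{16648} + \frac{\left(-48 + 1\right) + \left(-48 + 1\right)^{\frac{3}{2}}}{-37 + \left(-48 + 1\right)} = - \frac{21867}{16648} + \frac{-47 + \left(-47\right)^{\frac{3}{2}}}{-37 - 47} = - \frac{21867}{16648} + \frac{-47 - 47 i \sqrt{47}}{-84} = - \frac{21867}{16648} - \frac{-47 - 47 i \sqrt{47}}{84} = - \frac{21867}{16648} + \left(\frac{47}{84} + \frac{47 i \sqrt{47}}{84}\right) = - \frac{263593}{349608} + \frac{47 i \sqrt{47}}{84}$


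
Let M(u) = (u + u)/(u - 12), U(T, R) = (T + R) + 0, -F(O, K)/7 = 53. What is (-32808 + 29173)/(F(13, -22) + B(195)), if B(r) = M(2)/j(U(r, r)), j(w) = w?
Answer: 3544125/361726 ≈ 9.7978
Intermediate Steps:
F(O, K) = -371 (F(O, K) = -7*53 = -371)
U(T, R) = R + T (U(T, R) = (R + T) + 0 = R + T)
M(u) = 2*u/(-12 + u) (M(u) = (2*u)/(-12 + u) = 2*u/(-12 + u))
B(r) = -1/(5*r) (B(r) = (2*2/(-12 + 2))/(r + r) = (2*2/(-10))/((2*r)) = (2*2*(-1/10))*(1/(2*r)) = -1/(5*r))
(-32808 + 29173)/(F(13, -22) + B(195)) = (-32808 + 29173)/(-371 - 1/5/195) = -3635/(-371 - 1/5*1/195) = -3635/(-371 - 1/975) = -3635/(-361726/975) = -3635*(-975/361726) = 3544125/361726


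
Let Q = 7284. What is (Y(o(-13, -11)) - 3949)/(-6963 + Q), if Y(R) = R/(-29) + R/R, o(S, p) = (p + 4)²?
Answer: -114541/9309 ≈ -12.304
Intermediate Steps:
o(S, p) = (4 + p)²
Y(R) = 1 - R/29 (Y(R) = R*(-1/29) + 1 = -R/29 + 1 = 1 - R/29)
(Y(o(-13, -11)) - 3949)/(-6963 + Q) = ((1 - (4 - 11)²/29) - 3949)/(-6963 + 7284) = ((1 - 1/29*(-7)²) - 3949)/321 = ((1 - 1/29*49) - 3949)*(1/321) = ((1 - 49/29) - 3949)*(1/321) = (-20/29 - 3949)*(1/321) = -114541/29*1/321 = -114541/9309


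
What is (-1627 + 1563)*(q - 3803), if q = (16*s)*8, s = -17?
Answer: 382656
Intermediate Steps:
q = -2176 (q = (16*(-17))*8 = -272*8 = -2176)
(-1627 + 1563)*(q - 3803) = (-1627 + 1563)*(-2176 - 3803) = -64*(-5979) = 382656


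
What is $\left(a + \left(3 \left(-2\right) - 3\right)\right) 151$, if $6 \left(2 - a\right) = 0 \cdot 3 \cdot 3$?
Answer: $-1057$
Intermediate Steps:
$a = 2$ ($a = 2 - \frac{0 \cdot 3 \cdot 3}{6} = 2 - \frac{0 \cdot 3}{6} = 2 - 0 = 2 + 0 = 2$)
$\left(a + \left(3 \left(-2\right) - 3\right)\right) 151 = \left(2 + \left(3 \left(-2\right) - 3\right)\right) 151 = \left(2 - 9\right) 151 = \left(-7\right) 151 = -1057$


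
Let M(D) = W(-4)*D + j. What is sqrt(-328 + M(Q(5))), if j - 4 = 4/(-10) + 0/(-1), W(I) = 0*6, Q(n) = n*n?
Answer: I*sqrt(8110)/5 ≈ 18.011*I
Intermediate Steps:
Q(n) = n**2
W(I) = 0
j = 18/5 (j = 4 + (4/(-10) + 0/(-1)) = 4 + (4*(-1/10) + 0*(-1)) = 4 + (-2/5 + 0) = 4 - 2/5 = 18/5 ≈ 3.6000)
M(D) = 18/5 (M(D) = 0*D + 18/5 = 0 + 18/5 = 18/5)
sqrt(-328 + M(Q(5))) = sqrt(-328 + 18/5) = sqrt(-1622/5) = I*sqrt(8110)/5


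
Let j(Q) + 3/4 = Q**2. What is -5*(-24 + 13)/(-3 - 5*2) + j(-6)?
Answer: 1613/52 ≈ 31.019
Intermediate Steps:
j(Q) = -3/4 + Q**2
-5*(-24 + 13)/(-3 - 5*2) + j(-6) = -5*(-24 + 13)/(-3 - 5*2) + (-3/4 + (-6)**2) = -(-55)/(-3 - 10) + (-3/4 + 36) = -(-55)/(-13) + 141/4 = -(-55)*(-1)/13 + 141/4 = -5*11/13 + 141/4 = -55/13 + 141/4 = 1613/52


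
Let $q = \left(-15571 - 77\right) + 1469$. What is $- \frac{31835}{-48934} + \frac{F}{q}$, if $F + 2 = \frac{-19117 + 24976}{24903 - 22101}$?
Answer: $\frac{105398166730}{162010515931} \approx 0.65056$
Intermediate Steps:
$q = -14179$ ($q = -15648 + 1469 = -14179$)
$F = \frac{85}{934}$ ($F = -2 + \frac{-19117 + 24976}{24903 - 22101} = -2 + \frac{5859}{2802} = -2 + 5859 \cdot \frac{1}{2802} = -2 + \frac{1953}{934} = \frac{85}{934} \approx 0.091006$)
$- \frac{31835}{-48934} + \frac{F}{q} = - \frac{31835}{-48934} + \frac{85}{934 \left(-14179\right)} = \left(-31835\right) \left(- \frac{1}{48934}\right) + \frac{85}{934} \left(- \frac{1}{14179}\right) = \frac{31835}{48934} - \frac{85}{13243186} = \frac{105398166730}{162010515931}$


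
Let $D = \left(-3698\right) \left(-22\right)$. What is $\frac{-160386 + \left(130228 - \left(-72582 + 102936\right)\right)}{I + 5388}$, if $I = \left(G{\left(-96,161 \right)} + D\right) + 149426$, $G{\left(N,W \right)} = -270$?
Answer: $- \frac{15128}{58975} \approx -0.25652$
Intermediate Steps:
$D = 81356$
$I = 230512$ ($I = \left(-270 + 81356\right) + 149426 = 81086 + 149426 = 230512$)
$\frac{-160386 + \left(130228 - \left(-72582 + 102936\right)\right)}{I + 5388} = \frac{-160386 + \left(130228 - \left(-72582 + 102936\right)\right)}{230512 + 5388} = \frac{-160386 + \left(130228 - 30354\right)}{235900} = \left(-160386 + \left(130228 - 30354\right)\right) \frac{1}{235900} = \left(-160386 + 99874\right) \frac{1}{235900} = \left(-60512\right) \frac{1}{235900} = - \frac{15128}{58975}$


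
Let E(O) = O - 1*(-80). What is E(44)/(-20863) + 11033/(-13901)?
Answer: -7480813/9355373 ≈ -0.79963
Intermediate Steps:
E(O) = 80 + O (E(O) = O + 80 = 80 + O)
E(44)/(-20863) + 11033/(-13901) = (80 + 44)/(-20863) + 11033/(-13901) = 124*(-1/20863) + 11033*(-1/13901) = -4/673 - 11033/13901 = -7480813/9355373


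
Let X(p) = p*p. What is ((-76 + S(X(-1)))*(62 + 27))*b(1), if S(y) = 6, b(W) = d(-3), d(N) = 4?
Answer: -24920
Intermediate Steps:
X(p) = p²
b(W) = 4
((-76 + S(X(-1)))*(62 + 27))*b(1) = ((-76 + 6)*(62 + 27))*4 = -70*89*4 = -6230*4 = -24920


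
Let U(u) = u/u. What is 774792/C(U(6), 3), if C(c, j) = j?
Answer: 258264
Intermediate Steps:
U(u) = 1
774792/C(U(6), 3) = 774792/3 = 774792*(⅓) = 258264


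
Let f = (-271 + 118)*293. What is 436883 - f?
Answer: 481712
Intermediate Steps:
f = -44829 (f = -153*293 = -44829)
436883 - f = 436883 - 1*(-44829) = 436883 + 44829 = 481712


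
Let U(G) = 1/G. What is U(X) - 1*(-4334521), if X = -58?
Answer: 251402217/58 ≈ 4.3345e+6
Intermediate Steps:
U(X) - 1*(-4334521) = 1/(-58) - 1*(-4334521) = -1/58 + 4334521 = 251402217/58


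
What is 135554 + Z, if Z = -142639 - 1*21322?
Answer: -28407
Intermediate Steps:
Z = -163961 (Z = -142639 - 21322 = -163961)
135554 + Z = 135554 - 163961 = -28407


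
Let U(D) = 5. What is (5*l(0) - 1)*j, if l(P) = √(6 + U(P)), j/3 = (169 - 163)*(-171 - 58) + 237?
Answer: 3411 - 17055*√11 ≈ -53154.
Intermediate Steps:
j = -3411 (j = 3*((169 - 163)*(-171 - 58) + 237) = 3*(6*(-229) + 237) = 3*(-1374 + 237) = 3*(-1137) = -3411)
l(P) = √11 (l(P) = √(6 + 5) = √11)
(5*l(0) - 1)*j = (5*√11 - 1)*(-3411) = (-1 + 5*√11)*(-3411) = 3411 - 17055*√11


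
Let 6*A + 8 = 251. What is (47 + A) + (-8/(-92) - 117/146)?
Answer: 145713/1679 ≈ 86.786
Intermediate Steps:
A = 81/2 (A = -4/3 + (1/6)*251 = -4/3 + 251/6 = 81/2 ≈ 40.500)
(47 + A) + (-8/(-92) - 117/146) = (47 + 81/2) + (-8/(-92) - 117/146) = 175/2 + (-8*(-1/92) - 117*1/146) = 175/2 + (2/23 - 117/146) = 175/2 - 2399/3358 = 145713/1679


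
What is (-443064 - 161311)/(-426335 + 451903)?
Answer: -604375/25568 ≈ -23.638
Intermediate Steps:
(-443064 - 161311)/(-426335 + 451903) = -604375/25568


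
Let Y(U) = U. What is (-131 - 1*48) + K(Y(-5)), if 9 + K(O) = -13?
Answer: -201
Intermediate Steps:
K(O) = -22 (K(O) = -9 - 13 = -22)
(-131 - 1*48) + K(Y(-5)) = (-131 - 1*48) - 22 = (-131 - 48) - 22 = -179 - 22 = -201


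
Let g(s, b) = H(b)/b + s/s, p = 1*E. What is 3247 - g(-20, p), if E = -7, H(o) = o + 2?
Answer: 22717/7 ≈ 3245.3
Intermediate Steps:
H(o) = 2 + o
p = -7 (p = 1*(-7) = -7)
g(s, b) = 1 + (2 + b)/b (g(s, b) = (2 + b)/b + s/s = (2 + b)/b + 1 = 1 + (2 + b)/b)
3247 - g(-20, p) = 3247 - (2 + 2/(-7)) = 3247 - (2 + 2*(-⅐)) = 3247 - (2 - 2/7) = 3247 - 1*12/7 = 3247 - 12/7 = 22717/7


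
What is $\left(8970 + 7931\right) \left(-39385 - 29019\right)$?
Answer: $-1156096004$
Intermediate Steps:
$\left(8970 + 7931\right) \left(-39385 - 29019\right) = 16901 \left(-68404\right) = -1156096004$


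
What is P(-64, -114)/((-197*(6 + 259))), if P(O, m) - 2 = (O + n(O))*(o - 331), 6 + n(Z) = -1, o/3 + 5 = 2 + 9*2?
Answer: -20308/52205 ≈ -0.38900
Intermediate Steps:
o = 45 (o = -15 + 3*(2 + 9*2) = -15 + 3*(2 + 18) = -15 + 3*20 = -15 + 60 = 45)
n(Z) = -7 (n(Z) = -6 - 1 = -7)
P(O, m) = 2004 - 286*O (P(O, m) = 2 + (O - 7)*(45 - 331) = 2 + (-7 + O)*(-286) = 2 + (2002 - 286*O) = 2004 - 286*O)
P(-64, -114)/((-197*(6 + 259))) = (2004 - 286*(-64))/((-197*(6 + 259))) = (2004 + 18304)/((-197*265)) = 20308/(-52205) = 20308*(-1/52205) = -20308/52205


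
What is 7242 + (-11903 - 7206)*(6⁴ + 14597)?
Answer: -303692095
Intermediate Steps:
7242 + (-11903 - 7206)*(6⁴ + 14597) = 7242 - 19109*(1296 + 14597) = 7242 - 19109*15893 = 7242 - 303699337 = -303692095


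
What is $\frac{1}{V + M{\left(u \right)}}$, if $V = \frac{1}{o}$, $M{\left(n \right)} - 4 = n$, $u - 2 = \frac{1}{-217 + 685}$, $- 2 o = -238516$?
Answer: $\frac{27906372}{167498095} \approx 0.16661$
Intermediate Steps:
$o = 119258$ ($o = \left(- \frac{1}{2}\right) \left(-238516\right) = 119258$)
$u = \frac{937}{468}$ ($u = 2 + \frac{1}{-217 + 685} = 2 + \frac{1}{468} = \frac{937}{468} \approx 2.0021$)
$M{\left(n \right)} = 4 + n$
$V = \frac{1}{119258} \approx 8.3852 \cdot 10^{-6}$
$\frac{1}{V + M{\left(u \right)}} = \frac{1}{\frac{1}{119258} + \left(4 + \frac{937}{468}\right)} = \frac{1}{\frac{1}{119258} + \frac{2809}{468}} = \frac{1}{\frac{167498095}{27906372}} = \frac{27906372}{167498095}$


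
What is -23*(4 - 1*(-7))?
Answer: -253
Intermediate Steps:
-23*(4 - 1*(-7)) = -23*(4 + 7) = -23*11 = -253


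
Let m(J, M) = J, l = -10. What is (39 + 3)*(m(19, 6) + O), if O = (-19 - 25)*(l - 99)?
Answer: 202230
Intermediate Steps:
O = 4796 (O = (-19 - 25)*(-10 - 99) = -44*(-109) = 4796)
(39 + 3)*(m(19, 6) + O) = (39 + 3)*(19 + 4796) = 42*4815 = 202230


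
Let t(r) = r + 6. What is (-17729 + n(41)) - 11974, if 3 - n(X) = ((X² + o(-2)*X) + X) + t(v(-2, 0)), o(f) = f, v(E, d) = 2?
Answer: -31348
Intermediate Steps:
t(r) = 6 + r
n(X) = -5 + X - X² (n(X) = 3 - (((X² - 2*X) + X) + (6 + 2)) = 3 - ((X² - X) + 8) = 3 - (8 + X² - X) = 3 + (-8 + X - X²) = -5 + X - X²)
(-17729 + n(41)) - 11974 = (-17729 + (-5 + 41 - 1*41²)) - 11974 = (-17729 + (-5 + 41 - 1*1681)) - 11974 = (-17729 + (-5 + 41 - 1681)) - 11974 = (-17729 - 1645) - 11974 = -19374 - 11974 = -31348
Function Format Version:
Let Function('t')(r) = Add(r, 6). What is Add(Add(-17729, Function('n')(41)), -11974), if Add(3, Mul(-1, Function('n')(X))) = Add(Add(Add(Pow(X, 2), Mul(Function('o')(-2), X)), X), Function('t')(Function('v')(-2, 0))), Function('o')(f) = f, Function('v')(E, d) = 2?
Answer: -31348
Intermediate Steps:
Function('t')(r) = Add(6, r)
Function('n')(X) = Add(-5, X, Mul(-1, Pow(X, 2))) (Function('n')(X) = Add(3, Mul(-1, Add(Add(Add(Pow(X, 2), Mul(-2, X)), X), Add(6, 2)))) = Add(3, Mul(-1, Add(Add(Pow(X, 2), Mul(-1, X)), 8))) = Add(3, Mul(-1, Add(8, Pow(X, 2), Mul(-1, X)))) = Add(3, Add(-8, X, Mul(-1, Pow(X, 2)))) = Add(-5, X, Mul(-1, Pow(X, 2))))
Add(Add(-17729, Function('n')(41)), -11974) = Add(Add(-17729, Add(-5, 41, Mul(-1, Pow(41, 2)))), -11974) = Add(Add(-17729, Add(-5, 41, Mul(-1, 1681))), -11974) = Add(Add(-17729, Add(-5, 41, -1681)), -11974) = Add(Add(-17729, -1645), -11974) = Add(-19374, -11974) = -31348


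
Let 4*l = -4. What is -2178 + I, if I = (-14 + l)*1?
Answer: -2193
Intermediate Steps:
l = -1 (l = (¼)*(-4) = -1)
I = -15 (I = (-14 - 1)*1 = -15*1 = -15)
-2178 + I = -2178 - 15 = -2193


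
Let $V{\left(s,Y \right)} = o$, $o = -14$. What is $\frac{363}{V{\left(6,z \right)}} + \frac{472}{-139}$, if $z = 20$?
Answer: $- \frac{57065}{1946} \approx -29.324$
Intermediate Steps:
$V{\left(s,Y \right)} = -14$
$\frac{363}{V{\left(6,z \right)}} + \frac{472}{-139} = \frac{363}{-14} + \frac{472}{-139} = 363 \left(- \frac{1}{14}\right) + 472 \left(- \frac{1}{139}\right) = - \frac{363}{14} - \frac{472}{139} = - \frac{57065}{1946}$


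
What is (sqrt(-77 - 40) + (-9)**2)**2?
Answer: 6444 + 486*I*sqrt(13) ≈ 6444.0 + 1752.3*I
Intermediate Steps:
(sqrt(-77 - 40) + (-9)**2)**2 = (sqrt(-117) + 81)**2 = (3*I*sqrt(13) + 81)**2 = (81 + 3*I*sqrt(13))**2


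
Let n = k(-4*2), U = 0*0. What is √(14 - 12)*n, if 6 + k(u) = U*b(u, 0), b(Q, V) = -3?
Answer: -6*√2 ≈ -8.4853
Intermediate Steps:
U = 0
k(u) = -6 (k(u) = -6 + 0*(-3) = -6 + 0 = -6)
n = -6
√(14 - 12)*n = √(14 - 12)*(-6) = √2*(-6) = -6*√2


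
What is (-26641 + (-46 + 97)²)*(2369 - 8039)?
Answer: 136306800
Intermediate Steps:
(-26641 + (-46 + 97)²)*(2369 - 8039) = (-26641 + 51²)*(-5670) = (-26641 + 2601)*(-5670) = -24040*(-5670) = 136306800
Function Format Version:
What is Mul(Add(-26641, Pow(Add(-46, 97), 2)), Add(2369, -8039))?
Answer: 136306800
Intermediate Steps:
Mul(Add(-26641, Pow(Add(-46, 97), 2)), Add(2369, -8039)) = Mul(Add(-26641, Pow(51, 2)), -5670) = Mul(Add(-26641, 2601), -5670) = Mul(-24040, -5670) = 136306800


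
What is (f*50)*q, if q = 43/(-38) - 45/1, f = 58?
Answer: -2541850/19 ≈ -1.3378e+5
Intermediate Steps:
q = -1753/38 (q = 43*(-1/38) - 45*1 = -43/38 - 45 = -1753/38 ≈ -46.132)
(f*50)*q = (58*50)*(-1753/38) = 2900*(-1753/38) = -2541850/19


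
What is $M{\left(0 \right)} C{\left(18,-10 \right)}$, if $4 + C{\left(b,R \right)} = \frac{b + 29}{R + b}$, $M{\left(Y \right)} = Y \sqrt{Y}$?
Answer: $0$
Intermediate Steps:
$M{\left(Y \right)} = Y^{\frac{3}{2}}$
$C{\left(b,R \right)} = -4 + \frac{29 + b}{R + b}$ ($C{\left(b,R \right)} = -4 + \frac{b + 29}{R + b} = -4 + \frac{29 + b}{R + b}$)
$M{\left(0 \right)} C{\left(18,-10 \right)} = 0^{\frac{3}{2}} \frac{29 - -40 - 54}{-10 + 18} = 0 \frac{29 + 40 - 54}{8} = 0 \cdot \frac{1}{8} \cdot 15 = 0 \cdot \frac{15}{8} = 0$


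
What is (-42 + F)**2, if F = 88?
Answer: 2116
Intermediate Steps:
(-42 + F)**2 = (-42 + 88)**2 = 46**2 = 2116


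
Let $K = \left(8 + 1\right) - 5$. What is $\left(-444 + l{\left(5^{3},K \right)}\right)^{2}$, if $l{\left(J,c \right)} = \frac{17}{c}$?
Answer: $\frac{3094081}{16} \approx 1.9338 \cdot 10^{5}$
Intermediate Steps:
$K = 4$ ($K = 9 - 5 = 4$)
$\left(-444 + l{\left(5^{3},K \right)}\right)^{2} = \left(-444 + \frac{17}{4}\right)^{2} = \left(- \frac{1759}{4}\right)^{2} = \frac{3094081}{16}$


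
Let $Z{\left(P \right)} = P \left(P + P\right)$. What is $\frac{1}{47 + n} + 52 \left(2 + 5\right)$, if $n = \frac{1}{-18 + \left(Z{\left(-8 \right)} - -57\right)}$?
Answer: $\frac{2857567}{7850} \approx 364.02$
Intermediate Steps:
$Z{\left(P \right)} = 2 P^{2}$ ($Z{\left(P \right)} = P 2 P = 2 P^{2}$)
$n = \frac{1}{167}$ ($n = \frac{1}{-18 - \left(-57 - 2 \left(-8\right)^{2}\right)} = \frac{1}{-18 + \left(2 \cdot 64 + 57\right)} = \frac{1}{-18 + \left(128 + 57\right)} = \frac{1}{-18 + 185} = \frac{1}{167} \approx 0.005988$)
$\frac{1}{47 + n} + 52 \left(2 + 5\right) = \frac{1}{47 + \frac{1}{167}} + 52 \left(2 + 5\right) = \frac{1}{\frac{7850}{167}} + 52 \cdot 7 = \frac{167}{7850} + 364 = \frac{2857567}{7850}$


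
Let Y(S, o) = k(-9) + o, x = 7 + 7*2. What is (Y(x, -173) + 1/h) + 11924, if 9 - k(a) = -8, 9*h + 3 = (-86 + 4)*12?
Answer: 3871669/329 ≈ 11768.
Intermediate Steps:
x = 21 (x = 7 + 14 = 21)
h = -329/3 (h = -⅓ + ((-86 + 4)*12)/9 = -⅓ + (-82*12)/9 = -⅓ + (⅑)*(-984) = -⅓ - 328/3 = -329/3 ≈ -109.67)
k(a) = 17 (k(a) = 9 - 1*(-8) = 9 + 8 = 17)
Y(S, o) = 17 + o
(Y(x, -173) + 1/h) + 11924 = ((17 - 173) + 1/(-329/3)) + 11924 = (-156 - 3/329) + 11924 = -51327/329 + 11924 = 3871669/329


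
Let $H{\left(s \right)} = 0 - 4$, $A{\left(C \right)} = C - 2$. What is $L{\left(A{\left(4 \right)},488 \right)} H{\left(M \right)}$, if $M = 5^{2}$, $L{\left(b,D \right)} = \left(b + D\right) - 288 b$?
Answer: $344$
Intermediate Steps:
$A{\left(C \right)} = -2 + C$ ($A{\left(C \right)} = C - 2 = -2 + C$)
$L{\left(b,D \right)} = D - 287 b$ ($L{\left(b,D \right)} = \left(D + b\right) - 288 b = D - 287 b$)
$M = 25$
$H{\left(s \right)} = -4$ ($H{\left(s \right)} = 0 - 4 = -4$)
$L{\left(A{\left(4 \right)},488 \right)} H{\left(M \right)} = \left(488 - 287 \left(-2 + 4\right)\right) \left(-4\right) = \left(488 - 574\right) \left(-4\right) = \left(-86\right) \left(-4\right) = 344$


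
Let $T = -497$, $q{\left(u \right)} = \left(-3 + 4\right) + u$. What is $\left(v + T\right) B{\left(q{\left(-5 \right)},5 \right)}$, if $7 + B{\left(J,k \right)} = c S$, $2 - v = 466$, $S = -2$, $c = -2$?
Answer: $2883$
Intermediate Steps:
$v = -464$ ($v = 2 - 466 = -464$)
$q{\left(u \right)} = 1 + u$
$B{\left(J,k \right)} = -3$ ($B{\left(J,k \right)} = -7 - -4 = -7 + 4 = -3$)
$\left(v + T\right) B{\left(q{\left(-5 \right)},5 \right)} = \left(-464 - 497\right) \left(-3\right) = \left(-961\right) \left(-3\right) = 2883$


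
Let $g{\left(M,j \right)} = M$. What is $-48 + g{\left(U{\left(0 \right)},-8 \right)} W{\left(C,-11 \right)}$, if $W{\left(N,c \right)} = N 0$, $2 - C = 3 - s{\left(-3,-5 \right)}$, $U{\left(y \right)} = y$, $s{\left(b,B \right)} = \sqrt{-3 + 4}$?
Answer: $-48$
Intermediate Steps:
$s{\left(b,B \right)} = 1$ ($s{\left(b,B \right)} = \sqrt{1} = 1$)
$C = 0$ ($C = 2 - \left(3 - 1\right) = 2 - 2 = 0$)
$W{\left(N,c \right)} = 0$
$-48 + g{\left(U{\left(0 \right)},-8 \right)} W{\left(C,-11 \right)} = -48 + 0 \cdot 0 = -48 + 0 = -48$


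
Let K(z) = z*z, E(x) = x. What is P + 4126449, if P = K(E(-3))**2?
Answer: 4126530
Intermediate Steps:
K(z) = z**2
P = 81 (P = ((-3)**2)**2 = 9**2 = 81)
P + 4126449 = 81 + 4126449 = 4126530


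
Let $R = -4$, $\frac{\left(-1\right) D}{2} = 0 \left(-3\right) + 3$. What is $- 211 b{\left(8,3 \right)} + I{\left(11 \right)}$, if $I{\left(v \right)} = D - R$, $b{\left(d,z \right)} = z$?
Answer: $-635$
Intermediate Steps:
$D = -6$ ($D = - 2 \left(0 \left(-3\right) + 3\right) = - 2 \left(0 + 3\right) = \left(-2\right) 3 = -6$)
$I{\left(v \right)} = -2$ ($I{\left(v \right)} = -6 - -4 = -6 + 4 = -2$)
$- 211 b{\left(8,3 \right)} + I{\left(11 \right)} = \left(-211\right) 3 - 2 = -633 - 2 = -635$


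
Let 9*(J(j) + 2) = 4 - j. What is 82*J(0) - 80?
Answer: -1868/9 ≈ -207.56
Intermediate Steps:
J(j) = -14/9 - j/9 (J(j) = -2 + (4 - j)/9 = -2 + (4/9 - j/9) = -14/9 - j/9)
82*J(0) - 80 = 82*(-14/9 - ⅑*0) - 80 = 82*(-14/9 + 0) - 80 = 82*(-14/9) - 80 = -1148/9 - 80 = -1868/9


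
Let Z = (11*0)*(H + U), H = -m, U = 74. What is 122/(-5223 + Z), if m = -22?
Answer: -122/5223 ≈ -0.023358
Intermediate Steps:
H = 22 (H = -1*(-22) = 22)
Z = 0 (Z = (11*0)*(22 + 74) = 0*96 = 0)
122/(-5223 + Z) = 122/(-5223 + 0) = 122/(-5223) = -1/5223*122 = -122/5223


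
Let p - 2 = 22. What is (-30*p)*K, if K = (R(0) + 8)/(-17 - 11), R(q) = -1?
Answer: 180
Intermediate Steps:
p = 24 (p = 2 + 22 = 24)
K = -1/4 (K = (-1 + 8)/(-17 - 11) = 7/(-28) = 7*(-1/28) = -1/4 ≈ -0.25000)
(-30*p)*K = -30*24*(-1/4) = -720*(-1/4) = 180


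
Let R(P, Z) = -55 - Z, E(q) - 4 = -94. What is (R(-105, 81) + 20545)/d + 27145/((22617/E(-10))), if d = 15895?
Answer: -4263409933/39944135 ≈ -106.73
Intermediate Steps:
E(q) = -90 (E(q) = 4 - 94 = -90)
(R(-105, 81) + 20545)/d + 27145/((22617/E(-10))) = ((-55 - 1*81) + 20545)/15895 + 27145/((22617/(-90))) = ((-55 - 81) + 20545)*(1/15895) + 27145/((22617*(-1/90))) = (-136 + 20545)*(1/15895) + 27145/(-2513/10) = 20409*(1/15895) + 27145*(-10/2513) = 20409/15895 - 271450/2513 = -4263409933/39944135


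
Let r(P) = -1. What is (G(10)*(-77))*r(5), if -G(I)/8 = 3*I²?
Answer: -184800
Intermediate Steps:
G(I) = -24*I²
(G(10)*(-77))*r(5) = (-24*10²*(-77))*(-1) = (-24*100*(-77))*(-1) = -2400*(-77)*(-1) = 184800*(-1) = -184800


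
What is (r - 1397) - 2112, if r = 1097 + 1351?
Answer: -1061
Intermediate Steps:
r = 2448
(r - 1397) - 2112 = (2448 - 1397) - 2112 = 1051 - 2112 = -1061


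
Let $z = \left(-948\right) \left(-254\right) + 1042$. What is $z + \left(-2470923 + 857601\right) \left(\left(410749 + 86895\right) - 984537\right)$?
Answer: $785515430380$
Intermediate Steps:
$z = 241834$ ($z = 240792 + 1042 = 241834$)
$z + \left(-2470923 + 857601\right) \left(\left(410749 + 86895\right) - 984537\right) = 241834 + \left(-2470923 + 857601\right) \left(\left(410749 + 86895\right) - 984537\right) = 241834 - 1613322 \left(497644 - 984537\right) = 241834 - -785515188546 = 241834 + 785515188546 = 785515430380$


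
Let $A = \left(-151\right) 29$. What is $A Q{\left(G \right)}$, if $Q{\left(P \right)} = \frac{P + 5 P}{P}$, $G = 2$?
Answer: $-26274$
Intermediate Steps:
$A = -4379$
$Q{\left(P \right)} = 6$ ($Q{\left(P \right)} = \frac{6 P}{P} = 6$)
$A Q{\left(G \right)} = \left(-4379\right) 6 = -26274$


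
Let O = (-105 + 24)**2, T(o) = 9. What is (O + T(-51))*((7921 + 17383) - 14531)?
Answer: 70778610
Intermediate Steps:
O = 6561 (O = (-81)**2 = 6561)
(O + T(-51))*((7921 + 17383) - 14531) = (6561 + 9)*((7921 + 17383) - 14531) = 6570*(25304 - 14531) = 6570*10773 = 70778610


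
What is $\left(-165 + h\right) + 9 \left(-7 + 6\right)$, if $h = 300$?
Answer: $126$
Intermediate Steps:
$\left(-165 + h\right) + 9 \left(-7 + 6\right) = \left(-165 + 300\right) + 9 \left(-7 + 6\right) = 135 + 9 \left(-1\right) = 135 - 9 = 126$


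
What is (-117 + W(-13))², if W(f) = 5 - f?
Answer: 9801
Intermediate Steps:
(-117 + W(-13))² = (-117 + (5 - 1*(-13)))² = (-117 + (5 + 13))² = (-117 + 18)² = (-99)² = 9801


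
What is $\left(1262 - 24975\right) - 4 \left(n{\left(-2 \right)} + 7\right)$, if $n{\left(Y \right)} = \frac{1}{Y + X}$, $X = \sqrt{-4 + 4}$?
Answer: $-23739$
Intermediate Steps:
$X = 0$ ($X = \sqrt{0} = 0$)
$n{\left(Y \right)} = \frac{1}{Y}$ ($n{\left(Y \right)} = \frac{1}{Y + 0} = \frac{1}{Y}$)
$\left(1262 - 24975\right) - 4 \left(n{\left(-2 \right)} + 7\right) = \left(1262 - 24975\right) - 4 \left(\frac{1}{-2} + 7\right) = \left(1262 - 24975\right) - 4 \left(- \frac{1}{2} + 7\right) = -23713 - 26 = -23739$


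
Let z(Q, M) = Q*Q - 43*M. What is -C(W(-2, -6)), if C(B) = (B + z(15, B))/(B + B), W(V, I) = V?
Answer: 309/4 ≈ 77.250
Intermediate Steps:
z(Q, M) = Q² - 43*M
C(B) = (225 - 42*B)/(2*B) (C(B) = (B + (15² - 43*B))/(B + B) = (B + (225 - 43*B))/((2*B)) = (225 - 42*B)*(1/(2*B)) = (225 - 42*B)/(2*B))
-C(W(-2, -6)) = -(-21 + (225/2)/(-2)) = -(-21 + (225/2)*(-½)) = -(-21 - 225/4) = -1*(-309/4) = 309/4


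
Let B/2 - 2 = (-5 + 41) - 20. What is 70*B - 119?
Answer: 2401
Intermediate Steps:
B = 36 (B = 4 + 2*((-5 + 41) - 20) = 4 + 2*(36 - 20) = 4 + 2*16 = 4 + 32 = 36)
70*B - 119 = 70*36 - 119 = 2520 - 119 = 2401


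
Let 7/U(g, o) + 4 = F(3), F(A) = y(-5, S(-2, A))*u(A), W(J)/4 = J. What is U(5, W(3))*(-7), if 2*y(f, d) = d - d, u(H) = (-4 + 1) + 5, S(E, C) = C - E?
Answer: 49/4 ≈ 12.250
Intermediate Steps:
u(H) = 2 (u(H) = -3 + 5 = 2)
W(J) = 4*J
y(f, d) = 0 (y(f, d) = (d - d)/2 = (½)*0 = 0)
F(A) = 0 (F(A) = 0*2 = 0)
U(g, o) = -7/4 (U(g, o) = 7/(-4 + 0) = 7/(-4) = 7*(-¼) = -7/4)
U(5, W(3))*(-7) = -7/4*(-7) = 49/4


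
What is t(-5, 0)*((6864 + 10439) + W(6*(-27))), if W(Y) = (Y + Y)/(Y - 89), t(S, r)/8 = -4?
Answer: -138988064/251 ≈ -5.5374e+5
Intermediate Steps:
t(S, r) = -32 (t(S, r) = 8*(-4) = -32)
W(Y) = 2*Y/(-89 + Y) (W(Y) = (2*Y)/(-89 + Y) = 2*Y/(-89 + Y))
t(-5, 0)*((6864 + 10439) + W(6*(-27))) = -32*((6864 + 10439) + 2*(6*(-27))/(-89 + 6*(-27))) = -32*(17303 + 2*(-162)/(-89 - 162)) = -32*(17303 + 2*(-162)/(-251)) = -32*(17303 + 2*(-162)*(-1/251)) = -32*(17303 + 324/251) = -32*4343377/251 = -138988064/251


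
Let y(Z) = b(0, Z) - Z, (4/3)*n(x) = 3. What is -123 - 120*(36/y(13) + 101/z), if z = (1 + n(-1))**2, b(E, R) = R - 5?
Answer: -68691/169 ≈ -406.46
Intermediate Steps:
n(x) = 9/4 (n(x) = (3/4)*3 = 9/4)
b(E, R) = -5 + R
y(Z) = -5 (y(Z) = (-5 + Z) - Z = -5)
z = 169/16 (z = (1 + 9/4)**2 = (13/4)**2 = 169/16 ≈ 10.563)
-123 - 120*(36/y(13) + 101/z) = -123 - 120*(36/(-5) + 101/(169/16)) = -123 - 120*(36*(-1/5) + 101*(16/169)) = -123 - 120*(-36/5 + 1616/169) = -123 - 120*1996/845 = -123 - 47904/169 = -68691/169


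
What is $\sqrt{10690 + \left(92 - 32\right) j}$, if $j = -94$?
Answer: $5 \sqrt{202} \approx 71.063$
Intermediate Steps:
$\sqrt{10690 + \left(92 - 32\right) j} = \sqrt{10690 + \left(92 - 32\right) \left(-94\right)} = \sqrt{10690 + 60 \left(-94\right)} = \sqrt{10690 - 5640} = \sqrt{5050} = 5 \sqrt{202}$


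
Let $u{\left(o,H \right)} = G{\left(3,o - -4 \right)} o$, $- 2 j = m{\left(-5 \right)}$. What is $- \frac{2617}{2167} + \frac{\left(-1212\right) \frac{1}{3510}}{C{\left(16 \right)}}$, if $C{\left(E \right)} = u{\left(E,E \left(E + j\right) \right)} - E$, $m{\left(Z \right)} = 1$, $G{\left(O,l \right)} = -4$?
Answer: $- \frac{61018933}{50707800} \approx -1.2033$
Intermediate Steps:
$j = - \frac{1}{2}$ ($j = \left(- \frac{1}{2}\right) 1 = - \frac{1}{2} \approx -0.5$)
$u{\left(o,H \right)} = - 4 o$
$C{\left(E \right)} = - 5 E$ ($C{\left(E \right)} = - 4 E - E = - 5 E$)
$- \frac{2617}{2167} + \frac{\left(-1212\right) \frac{1}{3510}}{C{\left(16 \right)}} = - \frac{2617}{2167} + \frac{\left(-1212\right) \frac{1}{3510}}{\left(-5\right) 16} = \left(-2617\right) \frac{1}{2167} + \frac{\left(-1212\right) \frac{1}{3510}}{-80} = - \frac{2617}{2167} - - \frac{101}{23400} = - \frac{2617}{2167} + \frac{101}{23400} = - \frac{61018933}{50707800}$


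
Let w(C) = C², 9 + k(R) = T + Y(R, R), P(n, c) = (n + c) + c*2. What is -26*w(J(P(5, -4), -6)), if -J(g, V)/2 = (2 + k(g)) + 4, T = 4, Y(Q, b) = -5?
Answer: -1664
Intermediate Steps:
P(n, c) = n + 3*c (P(n, c) = (c + n) + 2*c = n + 3*c)
k(R) = -10 (k(R) = -9 + (4 - 5) = -9 - 1 = -10)
J(g, V) = 8 (J(g, V) = -2*((2 - 10) + 4) = -2*(-8 + 4) = -2*(-4) = 8)
-26*w(J(P(5, -4), -6)) = -26*8² = -26*64 = -1664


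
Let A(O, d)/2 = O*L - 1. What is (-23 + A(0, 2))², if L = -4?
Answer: 625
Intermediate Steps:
A(O, d) = -2 - 8*O (A(O, d) = 2*(O*(-4) - 1) = 2*(-4*O - 1) = 2*(-1 - 4*O) = -2 - 8*O)
(-23 + A(0, 2))² = (-23 + (-2 - 8*0))² = (-23 + (-2 + 0))² = (-23 - 2)² = (-25)² = 625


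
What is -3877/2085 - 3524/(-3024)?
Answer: -364709/525420 ≈ -0.69413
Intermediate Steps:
-3877/2085 - 3524/(-3024) = -3877*1/2085 - 3524*(-1/3024) = -3877/2085 + 881/756 = -364709/525420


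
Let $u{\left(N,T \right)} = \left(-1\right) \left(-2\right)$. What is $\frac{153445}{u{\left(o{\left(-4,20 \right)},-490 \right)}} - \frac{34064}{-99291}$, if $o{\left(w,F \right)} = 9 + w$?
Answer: $\frac{15235775623}{198582} \approx 76723.0$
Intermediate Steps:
$u{\left(N,T \right)} = 2$
$\frac{153445}{u{\left(o{\left(-4,20 \right)},-490 \right)}} - \frac{34064}{-99291} = \frac{153445}{2} - \frac{34064}{-99291} = 153445 \cdot \frac{1}{2} - - \frac{34064}{99291} = \frac{153445}{2} + \frac{34064}{99291} = \frac{15235775623}{198582}$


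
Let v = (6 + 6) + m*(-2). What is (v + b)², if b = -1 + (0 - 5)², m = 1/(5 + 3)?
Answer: 20449/16 ≈ 1278.1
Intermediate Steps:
m = ⅛ (m = 1/8 = ⅛ ≈ 0.12500)
b = 24 (b = -1 + (-5)² = -1 + 25 = 24)
v = 47/4 (v = (6 + 6) + (⅛)*(-2) = 12 - ¼ = 47/4 ≈ 11.750)
(v + b)² = (47/4 + 24)² = (143/4)² = 20449/16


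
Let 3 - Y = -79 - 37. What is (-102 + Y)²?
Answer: 289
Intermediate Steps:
Y = 119 (Y = 3 - (-79 - 37) = 3 - 1*(-116) = 3 + 116 = 119)
(-102 + Y)² = (-102 + 119)² = 17² = 289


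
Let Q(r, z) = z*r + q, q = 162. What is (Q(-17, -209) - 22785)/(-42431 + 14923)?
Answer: 9535/13754 ≈ 0.69325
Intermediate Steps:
Q(r, z) = 162 + r*z (Q(r, z) = z*r + 162 = r*z + 162 = 162 + r*z)
(Q(-17, -209) - 22785)/(-42431 + 14923) = ((162 - 17*(-209)) - 22785)/(-42431 + 14923) = ((162 + 3553) - 22785)/(-27508) = (3715 - 22785)*(-1/27508) = -19070*(-1/27508) = 9535/13754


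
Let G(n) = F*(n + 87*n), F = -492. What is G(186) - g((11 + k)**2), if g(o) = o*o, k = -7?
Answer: -8053312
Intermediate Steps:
G(n) = -43296*n (G(n) = -492*(n + 87*n) = -43296*n)
g(o) = o**2
G(186) - g((11 + k)**2) = -43296*186 - ((11 - 7)**2)**2 = -8053056 - (4**2)**2 = -8053056 - 1*16**2 = -8053056 - 1*256 = -8053056 - 256 = -8053312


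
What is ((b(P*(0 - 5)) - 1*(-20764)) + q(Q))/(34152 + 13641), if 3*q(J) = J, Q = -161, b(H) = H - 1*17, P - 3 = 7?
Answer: 61930/143379 ≈ 0.43193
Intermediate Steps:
P = 10 (P = 3 + 7 = 10)
b(H) = -17 + H (b(H) = H - 17 = -17 + H)
q(J) = J/3
((b(P*(0 - 5)) - 1*(-20764)) + q(Q))/(34152 + 13641) = (((-17 + 10*(0 - 5)) - 1*(-20764)) + (⅓)*(-161))/(34152 + 13641) = (((-17 + 10*(-5)) + 20764) - 161/3)/47793 = (((-17 - 50) + 20764) - 161/3)*(1/47793) = ((-67 + 20764) - 161/3)*(1/47793) = (20697 - 161/3)*(1/47793) = (61930/3)*(1/47793) = 61930/143379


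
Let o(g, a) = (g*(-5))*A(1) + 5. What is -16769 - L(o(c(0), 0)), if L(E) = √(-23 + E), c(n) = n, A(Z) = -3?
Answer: -16769 - 3*I*√2 ≈ -16769.0 - 4.2426*I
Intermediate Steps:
o(g, a) = 5 + 15*g (o(g, a) = (g*(-5))*(-3) + 5 = -5*g*(-3) + 5 = 15*g + 5 = 5 + 15*g)
-16769 - L(o(c(0), 0)) = -16769 - √(-23 + (5 + 15*0)) = -16769 - √(-23 + (5 + 0)) = -16769 - √(-23 + 5) = -16769 - √(-18) = -16769 - 3*I*√2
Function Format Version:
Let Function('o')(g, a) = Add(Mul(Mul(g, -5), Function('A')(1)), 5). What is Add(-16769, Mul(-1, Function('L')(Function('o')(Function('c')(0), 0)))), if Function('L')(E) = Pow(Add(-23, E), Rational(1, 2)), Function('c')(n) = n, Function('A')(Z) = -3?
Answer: Add(-16769, Mul(-3, I, Pow(2, Rational(1, 2)))) ≈ Add(-16769., Mul(-4.2426, I))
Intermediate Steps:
Function('o')(g, a) = Add(5, Mul(15, g)) (Function('o')(g, a) = Add(Mul(Mul(g, -5), -3), 5) = Add(Mul(Mul(-5, g), -3), 5) = Add(Mul(15, g), 5) = Add(5, Mul(15, g)))
Add(-16769, Mul(-1, Function('L')(Function('o')(Function('c')(0), 0)))) = Add(-16769, Mul(-1, Pow(Add(-23, Add(5, Mul(15, 0))), Rational(1, 2)))) = Add(-16769, Mul(-1, Pow(Add(-23, Add(5, 0)), Rational(1, 2)))) = Add(-16769, Mul(-1, Pow(Add(-23, 5), Rational(1, 2)))) = Add(-16769, Mul(-1, Pow(-18, Rational(1, 2)))) = Add(-16769, Mul(-1, Mul(3, I, Pow(2, Rational(1, 2))))) = Add(-16769, Mul(-3, I, Pow(2, Rational(1, 2))))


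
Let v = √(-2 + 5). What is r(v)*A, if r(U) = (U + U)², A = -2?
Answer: -24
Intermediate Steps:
v = √3 ≈ 1.7320
r(U) = 4*U² (r(U) = (2*U)² = 4*U²)
r(v)*A = (4*(√3)²)*(-2) = (4*3)*(-2) = 12*(-2) = -24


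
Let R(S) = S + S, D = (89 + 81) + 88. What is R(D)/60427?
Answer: 516/60427 ≈ 0.0085392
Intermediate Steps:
D = 258 (D = 170 + 88 = 258)
R(S) = 2*S
R(D)/60427 = (2*258)/60427 = 516*(1/60427) = 516/60427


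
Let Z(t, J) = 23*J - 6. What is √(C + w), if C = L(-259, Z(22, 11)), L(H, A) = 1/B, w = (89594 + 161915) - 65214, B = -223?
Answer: 6*√257340662/223 ≈ 431.62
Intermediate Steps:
Z(t, J) = -6 + 23*J
w = 186295 (w = 251509 - 65214 = 186295)
L(H, A) = -1/223 (L(H, A) = 1/(-223) = -1/223)
C = -1/223 ≈ -0.0044843
√(C + w) = √(-1/223 + 186295) = √(41543784/223) = 6*√257340662/223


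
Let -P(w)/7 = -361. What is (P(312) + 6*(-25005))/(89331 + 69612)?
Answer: -147503/158943 ≈ -0.92802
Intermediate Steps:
P(w) = 2527 (P(w) = -7*(-361) = 2527)
(P(312) + 6*(-25005))/(89331 + 69612) = (2527 + 6*(-25005))/(89331 + 69612) = (2527 - 150030)/158943 = -147503*1/158943 = -147503/158943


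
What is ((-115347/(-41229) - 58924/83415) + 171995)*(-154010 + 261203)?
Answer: 2348392687343422006/127374705 ≈ 1.8437e+10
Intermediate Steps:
((-115347/(-41229) - 58924/83415) + 171995)*(-154010 + 261203) = ((-115347*(-1/41229) - 58924*1/83415) + 171995)*107193 = ((38449/13743 - 58924/83415) + 171995)*107193 = (799143601/382124115 + 171995)*107193 = (65724236303026/382124115)*107193 = 2348392687343422006/127374705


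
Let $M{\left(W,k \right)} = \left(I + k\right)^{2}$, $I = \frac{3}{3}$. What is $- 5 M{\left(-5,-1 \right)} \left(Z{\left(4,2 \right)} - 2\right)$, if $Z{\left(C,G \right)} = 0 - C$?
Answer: $0$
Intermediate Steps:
$I = 1$ ($I = 3 \cdot \frac{1}{3} = 1$)
$Z{\left(C,G \right)} = - C$
$M{\left(W,k \right)} = \left(1 + k\right)^{2}$
$- 5 M{\left(-5,-1 \right)} \left(Z{\left(4,2 \right)} - 2\right) = - 5 \left(1 - 1\right)^{2} \left(\left(-1\right) 4 - 2\right) = - 5 \cdot 0^{2} \left(-4 - 2\right) = \left(-5\right) 0 \left(-6\right) = 0 \left(-6\right) = 0$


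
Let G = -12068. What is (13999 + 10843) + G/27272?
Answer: 24195677/974 ≈ 24842.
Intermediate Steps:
(13999 + 10843) + G/27272 = (13999 + 10843) - 12068/27272 = 24842 - 12068*1/27272 = 24842 - 431/974 = 24195677/974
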